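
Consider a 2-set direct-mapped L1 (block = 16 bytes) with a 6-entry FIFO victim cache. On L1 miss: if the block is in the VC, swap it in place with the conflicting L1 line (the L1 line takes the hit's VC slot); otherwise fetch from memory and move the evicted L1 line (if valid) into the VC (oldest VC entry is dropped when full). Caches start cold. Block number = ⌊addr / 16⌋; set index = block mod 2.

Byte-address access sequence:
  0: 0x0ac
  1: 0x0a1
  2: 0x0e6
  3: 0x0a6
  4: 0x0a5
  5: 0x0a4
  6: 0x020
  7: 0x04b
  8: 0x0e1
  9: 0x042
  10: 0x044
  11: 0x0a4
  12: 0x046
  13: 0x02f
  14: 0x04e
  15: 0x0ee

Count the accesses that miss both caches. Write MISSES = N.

#0 0xac→b10/s0 MISS; vc=[]
#1 0xa1→b10/s0 L1-HIT; vc=[]
#2 0xe6→b14/s0 MISS; vc=[10]
#3 0xa6→b10/s0 VC-HIT; vc=[14]
#4 0xa5→b10/s0 L1-HIT; vc=[14]
#5 0xa4→b10/s0 L1-HIT; vc=[14]
#6 0x20→b2/s0 MISS; vc=[14,10]
#7 0x4b→b4/s0 MISS; vc=[14,10,2]
#8 0xe1→b14/s0 VC-HIT; vc=[4,10,2]
#9 0x42→b4/s0 VC-HIT; vc=[14,10,2]
#10 0x44→b4/s0 L1-HIT; vc=[14,10,2]
#11 0xa4→b10/s0 VC-HIT; vc=[14,4,2]
#12 0x46→b4/s0 VC-HIT; vc=[14,10,2]
#13 0x2f→b2/s0 VC-HIT; vc=[14,10,4]
#14 0x4e→b4/s0 VC-HIT; vc=[14,10,2]
#15 0xee→b14/s0 VC-HIT; vc=[4,10,2]

MISSES = 4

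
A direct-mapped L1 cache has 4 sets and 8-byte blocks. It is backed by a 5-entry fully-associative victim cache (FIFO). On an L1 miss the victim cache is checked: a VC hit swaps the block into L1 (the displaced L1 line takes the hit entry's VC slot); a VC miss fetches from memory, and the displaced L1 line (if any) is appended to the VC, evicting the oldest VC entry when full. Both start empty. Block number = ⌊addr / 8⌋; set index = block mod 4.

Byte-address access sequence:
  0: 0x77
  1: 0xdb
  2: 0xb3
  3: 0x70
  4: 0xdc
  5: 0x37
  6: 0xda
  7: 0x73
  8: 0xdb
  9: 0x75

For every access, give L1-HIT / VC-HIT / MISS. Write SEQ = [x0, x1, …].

#0 0x77→b14/s2 MISS; vc=[]
#1 0xdb→b27/s3 MISS; vc=[]
#2 0xb3→b22/s2 MISS; vc=[14]
#3 0x70→b14/s2 VC-HIT; vc=[22]
#4 0xdc→b27/s3 L1-HIT; vc=[22]
#5 0x37→b6/s2 MISS; vc=[22,14]
#6 0xda→b27/s3 L1-HIT; vc=[22,14]
#7 0x73→b14/s2 VC-HIT; vc=[22,6]
#8 0xdb→b27/s3 L1-HIT; vc=[22,6]
#9 0x75→b14/s2 L1-HIT; vc=[22,6]

SEQ = [MISS, MISS, MISS, VC-HIT, L1-HIT, MISS, L1-HIT, VC-HIT, L1-HIT, L1-HIT]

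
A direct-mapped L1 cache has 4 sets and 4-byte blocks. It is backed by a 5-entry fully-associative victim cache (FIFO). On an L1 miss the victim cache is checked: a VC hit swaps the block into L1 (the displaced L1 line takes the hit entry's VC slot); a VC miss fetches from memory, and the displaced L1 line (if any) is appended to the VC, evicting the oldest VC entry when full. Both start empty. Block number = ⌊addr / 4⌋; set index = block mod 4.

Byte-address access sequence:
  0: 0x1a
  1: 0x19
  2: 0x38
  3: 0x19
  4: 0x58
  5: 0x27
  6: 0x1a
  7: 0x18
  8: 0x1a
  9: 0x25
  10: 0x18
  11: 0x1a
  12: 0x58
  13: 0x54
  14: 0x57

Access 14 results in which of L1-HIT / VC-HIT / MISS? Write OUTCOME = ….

  [0] addr=0x1a blk=6 s=2: MISS | VC []
  [1] addr=0x19 blk=6 s=2: L1-HIT | VC []
  [2] addr=0x38 blk=14 s=2: MISS | VC [6]
  [3] addr=0x19 blk=6 s=2: VC-HIT | VC [14]
  [4] addr=0x58 blk=22 s=2: MISS | VC [14, 6]
  [5] addr=0x27 blk=9 s=1: MISS | VC [14, 6]
  [6] addr=0x1a blk=6 s=2: VC-HIT | VC [14, 22]
  [7] addr=0x18 blk=6 s=2: L1-HIT | VC [14, 22]
  [8] addr=0x1a blk=6 s=2: L1-HIT | VC [14, 22]
  [9] addr=0x25 blk=9 s=1: L1-HIT | VC [14, 22]
  [10] addr=0x18 blk=6 s=2: L1-HIT | VC [14, 22]
  [11] addr=0x1a blk=6 s=2: L1-HIT | VC [14, 22]
  [12] addr=0x58 blk=22 s=2: VC-HIT | VC [14, 6]
  [13] addr=0x54 blk=21 s=1: MISS | VC [14, 6, 9]
  [14] addr=0x57 blk=21 s=1: L1-HIT | VC [14, 6, 9]

OUTCOME = L1-HIT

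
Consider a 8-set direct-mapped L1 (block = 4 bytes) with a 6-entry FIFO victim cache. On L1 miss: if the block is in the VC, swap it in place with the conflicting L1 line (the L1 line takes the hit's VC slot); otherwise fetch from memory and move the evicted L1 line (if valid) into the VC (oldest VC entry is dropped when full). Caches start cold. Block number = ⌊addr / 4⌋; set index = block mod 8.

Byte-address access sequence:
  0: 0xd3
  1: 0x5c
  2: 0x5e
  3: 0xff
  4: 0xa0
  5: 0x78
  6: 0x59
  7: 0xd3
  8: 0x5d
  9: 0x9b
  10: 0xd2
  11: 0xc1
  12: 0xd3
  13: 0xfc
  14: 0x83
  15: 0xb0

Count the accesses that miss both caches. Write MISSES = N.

0: 0xd3 (blk 52, set 4) → MISS  vc=[]
1: 0x5c (blk 23, set 7) → MISS  vc=[]
2: 0x5e (blk 23, set 7) → L1-HIT  vc=[]
3: 0xff (blk 63, set 7) → MISS  vc=[23]
4: 0xa0 (blk 40, set 0) → MISS  vc=[23]
5: 0x78 (blk 30, set 6) → MISS  vc=[23]
6: 0x59 (blk 22, set 6) → MISS  vc=[23, 30]
7: 0xd3 (blk 52, set 4) → L1-HIT  vc=[23, 30]
8: 0x5d (blk 23, set 7) → VC-HIT  vc=[63, 30]
9: 0x9b (blk 38, set 6) → MISS  vc=[63, 30, 22]
10: 0xd2 (blk 52, set 4) → L1-HIT  vc=[63, 30, 22]
11: 0xc1 (blk 48, set 0) → MISS  vc=[63, 30, 22, 40]
12: 0xd3 (blk 52, set 4) → L1-HIT  vc=[63, 30, 22, 40]
13: 0xfc (blk 63, set 7) → VC-HIT  vc=[23, 30, 22, 40]
14: 0x83 (blk 32, set 0) → MISS  vc=[23, 30, 22, 40, 48]
15: 0xb0 (blk 44, set 4) → MISS  vc=[23, 30, 22, 40, 48, 52]

MISSES = 10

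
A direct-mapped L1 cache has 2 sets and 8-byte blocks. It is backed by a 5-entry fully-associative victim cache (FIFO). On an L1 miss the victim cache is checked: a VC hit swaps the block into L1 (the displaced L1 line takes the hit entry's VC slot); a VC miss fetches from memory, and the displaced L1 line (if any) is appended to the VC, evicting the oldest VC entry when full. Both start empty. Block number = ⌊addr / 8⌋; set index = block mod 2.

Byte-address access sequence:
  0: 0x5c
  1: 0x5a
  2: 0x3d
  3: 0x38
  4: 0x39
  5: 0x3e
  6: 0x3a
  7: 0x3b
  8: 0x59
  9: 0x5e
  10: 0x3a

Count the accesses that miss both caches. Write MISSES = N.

MISSES = 2

  [0] addr=0x5c blk=11 s=1: MISS | VC []
  [1] addr=0x5a blk=11 s=1: L1-HIT | VC []
  [2] addr=0x3d blk=7 s=1: MISS | VC [11]
  [3] addr=0x38 blk=7 s=1: L1-HIT | VC [11]
  [4] addr=0x39 blk=7 s=1: L1-HIT | VC [11]
  [5] addr=0x3e blk=7 s=1: L1-HIT | VC [11]
  [6] addr=0x3a blk=7 s=1: L1-HIT | VC [11]
  [7] addr=0x3b blk=7 s=1: L1-HIT | VC [11]
  [8] addr=0x59 blk=11 s=1: VC-HIT | VC [7]
  [9] addr=0x5e blk=11 s=1: L1-HIT | VC [7]
  [10] addr=0x3a blk=7 s=1: VC-HIT | VC [11]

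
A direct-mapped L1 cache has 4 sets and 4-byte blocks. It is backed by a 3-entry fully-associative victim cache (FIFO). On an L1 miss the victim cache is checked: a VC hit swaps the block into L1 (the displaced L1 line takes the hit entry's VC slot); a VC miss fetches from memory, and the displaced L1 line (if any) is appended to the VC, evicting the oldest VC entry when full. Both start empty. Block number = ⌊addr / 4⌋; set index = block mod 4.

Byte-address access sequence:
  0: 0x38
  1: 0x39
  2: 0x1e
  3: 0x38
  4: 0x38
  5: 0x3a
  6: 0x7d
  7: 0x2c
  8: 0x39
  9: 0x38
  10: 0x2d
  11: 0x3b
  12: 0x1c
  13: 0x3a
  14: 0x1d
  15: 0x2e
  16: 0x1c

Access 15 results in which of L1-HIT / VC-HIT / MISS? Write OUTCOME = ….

  [0] addr=0x38 blk=14 s=2: MISS | VC []
  [1] addr=0x39 blk=14 s=2: L1-HIT | VC []
  [2] addr=0x1e blk=7 s=3: MISS | VC []
  [3] addr=0x38 blk=14 s=2: L1-HIT | VC []
  [4] addr=0x38 blk=14 s=2: L1-HIT | VC []
  [5] addr=0x3a blk=14 s=2: L1-HIT | VC []
  [6] addr=0x7d blk=31 s=3: MISS | VC [7]
  [7] addr=0x2c blk=11 s=3: MISS | VC [7, 31]
  [8] addr=0x39 blk=14 s=2: L1-HIT | VC [7, 31]
  [9] addr=0x38 blk=14 s=2: L1-HIT | VC [7, 31]
  [10] addr=0x2d blk=11 s=3: L1-HIT | VC [7, 31]
  [11] addr=0x3b blk=14 s=2: L1-HIT | VC [7, 31]
  [12] addr=0x1c blk=7 s=3: VC-HIT | VC [11, 31]
  [13] addr=0x3a blk=14 s=2: L1-HIT | VC [11, 31]
  [14] addr=0x1d blk=7 s=3: L1-HIT | VC [11, 31]
  [15] addr=0x2e blk=11 s=3: VC-HIT | VC [7, 31]
  [16] addr=0x1c blk=7 s=3: VC-HIT | VC [11, 31]

OUTCOME = VC-HIT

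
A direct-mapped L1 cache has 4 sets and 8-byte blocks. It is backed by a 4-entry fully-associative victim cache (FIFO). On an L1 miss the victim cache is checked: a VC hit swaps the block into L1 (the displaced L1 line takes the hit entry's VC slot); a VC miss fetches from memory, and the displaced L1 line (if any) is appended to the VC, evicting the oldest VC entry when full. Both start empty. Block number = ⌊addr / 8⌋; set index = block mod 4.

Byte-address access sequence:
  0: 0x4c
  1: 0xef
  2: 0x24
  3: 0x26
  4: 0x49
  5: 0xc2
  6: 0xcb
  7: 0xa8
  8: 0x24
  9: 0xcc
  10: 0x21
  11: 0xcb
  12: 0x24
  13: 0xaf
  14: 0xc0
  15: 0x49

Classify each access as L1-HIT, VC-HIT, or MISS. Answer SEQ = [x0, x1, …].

  [0] addr=0x4c blk=9 s=1: MISS | VC []
  [1] addr=0xef blk=29 s=1: MISS | VC [9]
  [2] addr=0x24 blk=4 s=0: MISS | VC [9]
  [3] addr=0x26 blk=4 s=0: L1-HIT | VC [9]
  [4] addr=0x49 blk=9 s=1: VC-HIT | VC [29]
  [5] addr=0xc2 blk=24 s=0: MISS | VC [29, 4]
  [6] addr=0xcb blk=25 s=1: MISS | VC [29, 4, 9]
  [7] addr=0xa8 blk=21 s=1: MISS | VC [29, 4, 9, 25]
  [8] addr=0x24 blk=4 s=0: VC-HIT | VC [29, 24, 9, 25]
  [9] addr=0xcc blk=25 s=1: VC-HIT | VC [29, 24, 9, 21]
  [10] addr=0x21 blk=4 s=0: L1-HIT | VC [29, 24, 9, 21]
  [11] addr=0xcb blk=25 s=1: L1-HIT | VC [29, 24, 9, 21]
  [12] addr=0x24 blk=4 s=0: L1-HIT | VC [29, 24, 9, 21]
  [13] addr=0xaf blk=21 s=1: VC-HIT | VC [29, 24, 9, 25]
  [14] addr=0xc0 blk=24 s=0: VC-HIT | VC [29, 4, 9, 25]
  [15] addr=0x49 blk=9 s=1: VC-HIT | VC [29, 4, 21, 25]

SEQ = [MISS, MISS, MISS, L1-HIT, VC-HIT, MISS, MISS, MISS, VC-HIT, VC-HIT, L1-HIT, L1-HIT, L1-HIT, VC-HIT, VC-HIT, VC-HIT]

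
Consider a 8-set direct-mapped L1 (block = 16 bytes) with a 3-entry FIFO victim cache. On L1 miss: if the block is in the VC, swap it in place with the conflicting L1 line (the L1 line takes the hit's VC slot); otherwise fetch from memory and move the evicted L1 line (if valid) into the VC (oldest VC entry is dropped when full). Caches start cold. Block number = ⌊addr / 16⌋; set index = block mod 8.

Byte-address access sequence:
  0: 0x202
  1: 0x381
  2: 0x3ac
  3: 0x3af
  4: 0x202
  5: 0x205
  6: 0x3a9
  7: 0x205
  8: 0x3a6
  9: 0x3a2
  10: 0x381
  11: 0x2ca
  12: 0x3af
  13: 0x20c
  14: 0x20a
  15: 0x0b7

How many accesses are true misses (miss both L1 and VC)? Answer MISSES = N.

#0 0x202→b32/s0 MISS; vc=[]
#1 0x381→b56/s0 MISS; vc=[32]
#2 0x3ac→b58/s2 MISS; vc=[32]
#3 0x3af→b58/s2 L1-HIT; vc=[32]
#4 0x202→b32/s0 VC-HIT; vc=[56]
#5 0x205→b32/s0 L1-HIT; vc=[56]
#6 0x3a9→b58/s2 L1-HIT; vc=[56]
#7 0x205→b32/s0 L1-HIT; vc=[56]
#8 0x3a6→b58/s2 L1-HIT; vc=[56]
#9 0x3a2→b58/s2 L1-HIT; vc=[56]
#10 0x381→b56/s0 VC-HIT; vc=[32]
#11 0x2ca→b44/s4 MISS; vc=[32]
#12 0x3af→b58/s2 L1-HIT; vc=[32]
#13 0x20c→b32/s0 VC-HIT; vc=[56]
#14 0x20a→b32/s0 L1-HIT; vc=[56]
#15 0xb7→b11/s3 MISS; vc=[56]

MISSES = 5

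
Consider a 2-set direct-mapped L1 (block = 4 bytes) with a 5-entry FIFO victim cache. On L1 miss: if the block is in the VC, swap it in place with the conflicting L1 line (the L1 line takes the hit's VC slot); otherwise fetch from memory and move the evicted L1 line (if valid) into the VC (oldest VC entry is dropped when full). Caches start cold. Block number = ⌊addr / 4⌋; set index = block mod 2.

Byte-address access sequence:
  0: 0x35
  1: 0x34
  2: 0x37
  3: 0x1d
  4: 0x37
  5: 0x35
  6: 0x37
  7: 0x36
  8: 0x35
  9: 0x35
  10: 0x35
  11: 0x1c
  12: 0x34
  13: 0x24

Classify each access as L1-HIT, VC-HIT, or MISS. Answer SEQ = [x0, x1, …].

#0 0x35→b13/s1 MISS; vc=[]
#1 0x34→b13/s1 L1-HIT; vc=[]
#2 0x37→b13/s1 L1-HIT; vc=[]
#3 0x1d→b7/s1 MISS; vc=[13]
#4 0x37→b13/s1 VC-HIT; vc=[7]
#5 0x35→b13/s1 L1-HIT; vc=[7]
#6 0x37→b13/s1 L1-HIT; vc=[7]
#7 0x36→b13/s1 L1-HIT; vc=[7]
#8 0x35→b13/s1 L1-HIT; vc=[7]
#9 0x35→b13/s1 L1-HIT; vc=[7]
#10 0x35→b13/s1 L1-HIT; vc=[7]
#11 0x1c→b7/s1 VC-HIT; vc=[13]
#12 0x34→b13/s1 VC-HIT; vc=[7]
#13 0x24→b9/s1 MISS; vc=[7,13]

SEQ = [MISS, L1-HIT, L1-HIT, MISS, VC-HIT, L1-HIT, L1-HIT, L1-HIT, L1-HIT, L1-HIT, L1-HIT, VC-HIT, VC-HIT, MISS]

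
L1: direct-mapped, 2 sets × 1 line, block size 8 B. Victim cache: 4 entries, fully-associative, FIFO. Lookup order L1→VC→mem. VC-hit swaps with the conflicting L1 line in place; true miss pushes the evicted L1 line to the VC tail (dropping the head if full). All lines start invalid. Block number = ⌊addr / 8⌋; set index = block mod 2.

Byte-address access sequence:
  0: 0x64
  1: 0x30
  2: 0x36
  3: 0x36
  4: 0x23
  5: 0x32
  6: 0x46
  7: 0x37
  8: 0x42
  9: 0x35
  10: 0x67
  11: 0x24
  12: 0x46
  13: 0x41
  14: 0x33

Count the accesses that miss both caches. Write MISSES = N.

MISSES = 4

#0 0x64→b12/s0 MISS; vc=[]
#1 0x30→b6/s0 MISS; vc=[12]
#2 0x36→b6/s0 L1-HIT; vc=[12]
#3 0x36→b6/s0 L1-HIT; vc=[12]
#4 0x23→b4/s0 MISS; vc=[12,6]
#5 0x32→b6/s0 VC-HIT; vc=[12,4]
#6 0x46→b8/s0 MISS; vc=[12,4,6]
#7 0x37→b6/s0 VC-HIT; vc=[12,4,8]
#8 0x42→b8/s0 VC-HIT; vc=[12,4,6]
#9 0x35→b6/s0 VC-HIT; vc=[12,4,8]
#10 0x67→b12/s0 VC-HIT; vc=[6,4,8]
#11 0x24→b4/s0 VC-HIT; vc=[6,12,8]
#12 0x46→b8/s0 VC-HIT; vc=[6,12,4]
#13 0x41→b8/s0 L1-HIT; vc=[6,12,4]
#14 0x33→b6/s0 VC-HIT; vc=[8,12,4]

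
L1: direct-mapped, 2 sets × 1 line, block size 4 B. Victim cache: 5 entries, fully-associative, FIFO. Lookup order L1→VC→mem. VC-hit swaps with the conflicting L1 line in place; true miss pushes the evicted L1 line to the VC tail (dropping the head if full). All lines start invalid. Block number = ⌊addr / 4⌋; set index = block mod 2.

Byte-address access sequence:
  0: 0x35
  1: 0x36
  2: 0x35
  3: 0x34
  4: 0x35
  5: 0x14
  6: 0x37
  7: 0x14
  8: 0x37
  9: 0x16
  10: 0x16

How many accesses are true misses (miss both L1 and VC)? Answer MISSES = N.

MISSES = 2

0: 0x35 (blk 13, set 1) → MISS  vc=[]
1: 0x36 (blk 13, set 1) → L1-HIT  vc=[]
2: 0x35 (blk 13, set 1) → L1-HIT  vc=[]
3: 0x34 (blk 13, set 1) → L1-HIT  vc=[]
4: 0x35 (blk 13, set 1) → L1-HIT  vc=[]
5: 0x14 (blk 5, set 1) → MISS  vc=[13]
6: 0x37 (blk 13, set 1) → VC-HIT  vc=[5]
7: 0x14 (blk 5, set 1) → VC-HIT  vc=[13]
8: 0x37 (blk 13, set 1) → VC-HIT  vc=[5]
9: 0x16 (blk 5, set 1) → VC-HIT  vc=[13]
10: 0x16 (blk 5, set 1) → L1-HIT  vc=[13]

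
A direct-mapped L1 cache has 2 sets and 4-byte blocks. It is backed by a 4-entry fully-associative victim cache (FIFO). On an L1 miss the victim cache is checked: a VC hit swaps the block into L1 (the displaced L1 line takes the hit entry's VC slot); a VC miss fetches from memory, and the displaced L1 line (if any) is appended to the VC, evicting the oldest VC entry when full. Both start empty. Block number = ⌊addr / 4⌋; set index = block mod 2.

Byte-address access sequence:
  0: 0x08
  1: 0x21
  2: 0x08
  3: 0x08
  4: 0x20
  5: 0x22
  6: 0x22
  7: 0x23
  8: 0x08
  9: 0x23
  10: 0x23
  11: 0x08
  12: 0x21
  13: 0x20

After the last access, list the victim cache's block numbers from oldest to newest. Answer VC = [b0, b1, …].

#0 0x8→b2/s0 MISS; vc=[]
#1 0x21→b8/s0 MISS; vc=[2]
#2 0x8→b2/s0 VC-HIT; vc=[8]
#3 0x8→b2/s0 L1-HIT; vc=[8]
#4 0x20→b8/s0 VC-HIT; vc=[2]
#5 0x22→b8/s0 L1-HIT; vc=[2]
#6 0x22→b8/s0 L1-HIT; vc=[2]
#7 0x23→b8/s0 L1-HIT; vc=[2]
#8 0x8→b2/s0 VC-HIT; vc=[8]
#9 0x23→b8/s0 VC-HIT; vc=[2]
#10 0x23→b8/s0 L1-HIT; vc=[2]
#11 0x8→b2/s0 VC-HIT; vc=[8]
#12 0x21→b8/s0 VC-HIT; vc=[2]
#13 0x20→b8/s0 L1-HIT; vc=[2]

VC = [2]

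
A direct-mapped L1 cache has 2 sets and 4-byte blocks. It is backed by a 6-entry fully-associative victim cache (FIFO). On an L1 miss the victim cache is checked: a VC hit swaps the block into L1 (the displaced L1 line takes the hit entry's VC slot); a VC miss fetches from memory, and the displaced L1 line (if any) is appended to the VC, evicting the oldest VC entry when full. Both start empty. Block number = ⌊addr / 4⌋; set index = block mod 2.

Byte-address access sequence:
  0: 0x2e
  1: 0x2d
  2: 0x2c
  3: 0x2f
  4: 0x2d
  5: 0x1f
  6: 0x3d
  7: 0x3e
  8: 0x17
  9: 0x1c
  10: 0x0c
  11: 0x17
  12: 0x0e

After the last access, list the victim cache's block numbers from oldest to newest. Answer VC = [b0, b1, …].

  [0] addr=0x2e blk=11 s=1: MISS | VC []
  [1] addr=0x2d blk=11 s=1: L1-HIT | VC []
  [2] addr=0x2c blk=11 s=1: L1-HIT | VC []
  [3] addr=0x2f blk=11 s=1: L1-HIT | VC []
  [4] addr=0x2d blk=11 s=1: L1-HIT | VC []
  [5] addr=0x1f blk=7 s=1: MISS | VC [11]
  [6] addr=0x3d blk=15 s=1: MISS | VC [11, 7]
  [7] addr=0x3e blk=15 s=1: L1-HIT | VC [11, 7]
  [8] addr=0x17 blk=5 s=1: MISS | VC [11, 7, 15]
  [9] addr=0x1c blk=7 s=1: VC-HIT | VC [11, 5, 15]
  [10] addr=0xc blk=3 s=1: MISS | VC [11, 5, 15, 7]
  [11] addr=0x17 blk=5 s=1: VC-HIT | VC [11, 3, 15, 7]
  [12] addr=0xe blk=3 s=1: VC-HIT | VC [11, 5, 15, 7]

VC = [11, 5, 15, 7]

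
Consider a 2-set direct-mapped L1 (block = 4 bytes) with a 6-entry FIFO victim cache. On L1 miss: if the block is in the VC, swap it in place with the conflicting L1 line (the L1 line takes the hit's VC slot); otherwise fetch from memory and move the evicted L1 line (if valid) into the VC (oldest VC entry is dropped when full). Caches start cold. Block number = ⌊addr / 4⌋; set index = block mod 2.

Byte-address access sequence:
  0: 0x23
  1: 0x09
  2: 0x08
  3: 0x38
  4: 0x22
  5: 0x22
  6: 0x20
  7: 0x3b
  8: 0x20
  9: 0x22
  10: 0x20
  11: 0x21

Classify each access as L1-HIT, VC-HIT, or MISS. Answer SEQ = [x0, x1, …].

  [0] addr=0x23 blk=8 s=0: MISS | VC []
  [1] addr=0x9 blk=2 s=0: MISS | VC [8]
  [2] addr=0x8 blk=2 s=0: L1-HIT | VC [8]
  [3] addr=0x38 blk=14 s=0: MISS | VC [8, 2]
  [4] addr=0x22 blk=8 s=0: VC-HIT | VC [14, 2]
  [5] addr=0x22 blk=8 s=0: L1-HIT | VC [14, 2]
  [6] addr=0x20 blk=8 s=0: L1-HIT | VC [14, 2]
  [7] addr=0x3b blk=14 s=0: VC-HIT | VC [8, 2]
  [8] addr=0x20 blk=8 s=0: VC-HIT | VC [14, 2]
  [9] addr=0x22 blk=8 s=0: L1-HIT | VC [14, 2]
  [10] addr=0x20 blk=8 s=0: L1-HIT | VC [14, 2]
  [11] addr=0x21 blk=8 s=0: L1-HIT | VC [14, 2]

SEQ = [MISS, MISS, L1-HIT, MISS, VC-HIT, L1-HIT, L1-HIT, VC-HIT, VC-HIT, L1-HIT, L1-HIT, L1-HIT]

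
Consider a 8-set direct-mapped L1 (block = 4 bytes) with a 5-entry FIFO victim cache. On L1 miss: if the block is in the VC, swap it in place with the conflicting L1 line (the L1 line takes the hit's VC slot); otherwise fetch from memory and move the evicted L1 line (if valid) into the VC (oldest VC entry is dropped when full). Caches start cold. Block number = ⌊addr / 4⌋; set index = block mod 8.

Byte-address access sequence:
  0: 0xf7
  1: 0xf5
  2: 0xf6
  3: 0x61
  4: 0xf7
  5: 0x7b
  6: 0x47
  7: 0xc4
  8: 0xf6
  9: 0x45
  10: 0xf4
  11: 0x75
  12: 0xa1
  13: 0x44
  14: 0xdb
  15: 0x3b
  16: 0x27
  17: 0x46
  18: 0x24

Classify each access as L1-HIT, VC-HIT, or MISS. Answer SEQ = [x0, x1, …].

0: 0xf7 (blk 61, set 5) → MISS  vc=[]
1: 0xf5 (blk 61, set 5) → L1-HIT  vc=[]
2: 0xf6 (blk 61, set 5) → L1-HIT  vc=[]
3: 0x61 (blk 24, set 0) → MISS  vc=[]
4: 0xf7 (blk 61, set 5) → L1-HIT  vc=[]
5: 0x7b (blk 30, set 6) → MISS  vc=[]
6: 0x47 (blk 17, set 1) → MISS  vc=[]
7: 0xc4 (blk 49, set 1) → MISS  vc=[17]
8: 0xf6 (blk 61, set 5) → L1-HIT  vc=[17]
9: 0x45 (blk 17, set 1) → VC-HIT  vc=[49]
10: 0xf4 (blk 61, set 5) → L1-HIT  vc=[49]
11: 0x75 (blk 29, set 5) → MISS  vc=[49, 61]
12: 0xa1 (blk 40, set 0) → MISS  vc=[49, 61, 24]
13: 0x44 (blk 17, set 1) → L1-HIT  vc=[49, 61, 24]
14: 0xdb (blk 54, set 6) → MISS  vc=[49, 61, 24, 30]
15: 0x3b (blk 14, set 6) → MISS  vc=[49, 61, 24, 30, 54]
16: 0x27 (blk 9, set 1) → MISS  vc=[61, 24, 30, 54, 17]
17: 0x46 (blk 17, set 1) → VC-HIT  vc=[61, 24, 30, 54, 9]
18: 0x24 (blk 9, set 1) → VC-HIT  vc=[61, 24, 30, 54, 17]

SEQ = [MISS, L1-HIT, L1-HIT, MISS, L1-HIT, MISS, MISS, MISS, L1-HIT, VC-HIT, L1-HIT, MISS, MISS, L1-HIT, MISS, MISS, MISS, VC-HIT, VC-HIT]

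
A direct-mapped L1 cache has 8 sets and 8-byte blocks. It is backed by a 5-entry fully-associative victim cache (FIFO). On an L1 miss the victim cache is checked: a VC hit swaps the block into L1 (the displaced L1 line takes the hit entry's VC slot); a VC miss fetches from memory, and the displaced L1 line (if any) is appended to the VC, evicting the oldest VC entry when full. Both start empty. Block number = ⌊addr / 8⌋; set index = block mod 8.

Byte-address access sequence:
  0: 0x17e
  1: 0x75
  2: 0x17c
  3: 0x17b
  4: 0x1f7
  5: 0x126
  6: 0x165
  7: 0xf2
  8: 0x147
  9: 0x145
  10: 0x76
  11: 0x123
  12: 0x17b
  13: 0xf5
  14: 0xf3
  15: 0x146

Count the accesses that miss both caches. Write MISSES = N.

0: 0x17e (blk 47, set 7) → MISS  vc=[]
1: 0x75 (blk 14, set 6) → MISS  vc=[]
2: 0x17c (blk 47, set 7) → L1-HIT  vc=[]
3: 0x17b (blk 47, set 7) → L1-HIT  vc=[]
4: 0x1f7 (blk 62, set 6) → MISS  vc=[14]
5: 0x126 (blk 36, set 4) → MISS  vc=[14]
6: 0x165 (blk 44, set 4) → MISS  vc=[14, 36]
7: 0xf2 (blk 30, set 6) → MISS  vc=[14, 36, 62]
8: 0x147 (blk 40, set 0) → MISS  vc=[14, 36, 62]
9: 0x145 (blk 40, set 0) → L1-HIT  vc=[14, 36, 62]
10: 0x76 (blk 14, set 6) → VC-HIT  vc=[30, 36, 62]
11: 0x123 (blk 36, set 4) → VC-HIT  vc=[30, 44, 62]
12: 0x17b (blk 47, set 7) → L1-HIT  vc=[30, 44, 62]
13: 0xf5 (blk 30, set 6) → VC-HIT  vc=[14, 44, 62]
14: 0xf3 (blk 30, set 6) → L1-HIT  vc=[14, 44, 62]
15: 0x146 (blk 40, set 0) → L1-HIT  vc=[14, 44, 62]

MISSES = 7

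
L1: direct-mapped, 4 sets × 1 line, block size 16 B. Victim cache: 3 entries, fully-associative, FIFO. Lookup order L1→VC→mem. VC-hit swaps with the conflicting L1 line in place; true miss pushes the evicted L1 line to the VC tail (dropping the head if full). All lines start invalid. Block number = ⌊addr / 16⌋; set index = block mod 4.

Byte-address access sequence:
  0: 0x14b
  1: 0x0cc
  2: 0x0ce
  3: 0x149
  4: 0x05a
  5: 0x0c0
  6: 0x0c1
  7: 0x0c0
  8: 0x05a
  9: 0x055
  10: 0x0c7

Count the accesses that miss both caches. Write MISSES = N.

MISSES = 3

#0 0x14b→b20/s0 MISS; vc=[]
#1 0xcc→b12/s0 MISS; vc=[20]
#2 0xce→b12/s0 L1-HIT; vc=[20]
#3 0x149→b20/s0 VC-HIT; vc=[12]
#4 0x5a→b5/s1 MISS; vc=[12]
#5 0xc0→b12/s0 VC-HIT; vc=[20]
#6 0xc1→b12/s0 L1-HIT; vc=[20]
#7 0xc0→b12/s0 L1-HIT; vc=[20]
#8 0x5a→b5/s1 L1-HIT; vc=[20]
#9 0x55→b5/s1 L1-HIT; vc=[20]
#10 0xc7→b12/s0 L1-HIT; vc=[20]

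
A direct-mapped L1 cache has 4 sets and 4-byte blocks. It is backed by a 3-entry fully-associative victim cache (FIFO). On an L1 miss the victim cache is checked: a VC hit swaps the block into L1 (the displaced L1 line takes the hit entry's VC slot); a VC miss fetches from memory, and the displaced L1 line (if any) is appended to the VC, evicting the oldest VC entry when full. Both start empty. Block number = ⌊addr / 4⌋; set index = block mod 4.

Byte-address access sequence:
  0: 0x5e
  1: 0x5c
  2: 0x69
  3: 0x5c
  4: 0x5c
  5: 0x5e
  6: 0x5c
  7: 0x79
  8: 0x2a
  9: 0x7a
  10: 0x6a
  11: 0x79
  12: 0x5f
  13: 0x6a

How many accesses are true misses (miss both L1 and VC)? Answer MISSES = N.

MISSES = 4

  [0] addr=0x5e blk=23 s=3: MISS | VC []
  [1] addr=0x5c blk=23 s=3: L1-HIT | VC []
  [2] addr=0x69 blk=26 s=2: MISS | VC []
  [3] addr=0x5c blk=23 s=3: L1-HIT | VC []
  [4] addr=0x5c blk=23 s=3: L1-HIT | VC []
  [5] addr=0x5e blk=23 s=3: L1-HIT | VC []
  [6] addr=0x5c blk=23 s=3: L1-HIT | VC []
  [7] addr=0x79 blk=30 s=2: MISS | VC [26]
  [8] addr=0x2a blk=10 s=2: MISS | VC [26, 30]
  [9] addr=0x7a blk=30 s=2: VC-HIT | VC [26, 10]
  [10] addr=0x6a blk=26 s=2: VC-HIT | VC [30, 10]
  [11] addr=0x79 blk=30 s=2: VC-HIT | VC [26, 10]
  [12] addr=0x5f blk=23 s=3: L1-HIT | VC [26, 10]
  [13] addr=0x6a blk=26 s=2: VC-HIT | VC [30, 10]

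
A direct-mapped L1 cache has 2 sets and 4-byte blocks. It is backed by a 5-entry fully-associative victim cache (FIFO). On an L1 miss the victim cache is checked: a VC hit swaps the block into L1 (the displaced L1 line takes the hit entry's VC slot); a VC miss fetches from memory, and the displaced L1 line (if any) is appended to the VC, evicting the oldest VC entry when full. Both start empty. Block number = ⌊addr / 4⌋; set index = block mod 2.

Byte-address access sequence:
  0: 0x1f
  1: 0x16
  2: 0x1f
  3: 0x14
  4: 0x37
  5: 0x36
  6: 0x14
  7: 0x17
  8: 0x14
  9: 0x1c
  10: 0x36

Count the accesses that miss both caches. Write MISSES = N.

MISSES = 3

0: 0x1f (blk 7, set 1) → MISS  vc=[]
1: 0x16 (blk 5, set 1) → MISS  vc=[7]
2: 0x1f (blk 7, set 1) → VC-HIT  vc=[5]
3: 0x14 (blk 5, set 1) → VC-HIT  vc=[7]
4: 0x37 (blk 13, set 1) → MISS  vc=[7, 5]
5: 0x36 (blk 13, set 1) → L1-HIT  vc=[7, 5]
6: 0x14 (blk 5, set 1) → VC-HIT  vc=[7, 13]
7: 0x17 (blk 5, set 1) → L1-HIT  vc=[7, 13]
8: 0x14 (blk 5, set 1) → L1-HIT  vc=[7, 13]
9: 0x1c (blk 7, set 1) → VC-HIT  vc=[5, 13]
10: 0x36 (blk 13, set 1) → VC-HIT  vc=[5, 7]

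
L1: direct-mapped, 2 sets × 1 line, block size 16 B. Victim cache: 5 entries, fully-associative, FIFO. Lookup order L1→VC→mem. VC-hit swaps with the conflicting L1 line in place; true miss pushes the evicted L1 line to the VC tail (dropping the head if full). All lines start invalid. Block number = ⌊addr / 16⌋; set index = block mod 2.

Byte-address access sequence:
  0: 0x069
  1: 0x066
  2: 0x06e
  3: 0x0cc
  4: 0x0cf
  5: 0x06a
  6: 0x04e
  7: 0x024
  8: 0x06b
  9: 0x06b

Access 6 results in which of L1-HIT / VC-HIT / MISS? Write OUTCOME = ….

OUTCOME = MISS

#0 0x69→b6/s0 MISS; vc=[]
#1 0x66→b6/s0 L1-HIT; vc=[]
#2 0x6e→b6/s0 L1-HIT; vc=[]
#3 0xcc→b12/s0 MISS; vc=[6]
#4 0xcf→b12/s0 L1-HIT; vc=[6]
#5 0x6a→b6/s0 VC-HIT; vc=[12]
#6 0x4e→b4/s0 MISS; vc=[12,6]
#7 0x24→b2/s0 MISS; vc=[12,6,4]
#8 0x6b→b6/s0 VC-HIT; vc=[12,2,4]
#9 0x6b→b6/s0 L1-HIT; vc=[12,2,4]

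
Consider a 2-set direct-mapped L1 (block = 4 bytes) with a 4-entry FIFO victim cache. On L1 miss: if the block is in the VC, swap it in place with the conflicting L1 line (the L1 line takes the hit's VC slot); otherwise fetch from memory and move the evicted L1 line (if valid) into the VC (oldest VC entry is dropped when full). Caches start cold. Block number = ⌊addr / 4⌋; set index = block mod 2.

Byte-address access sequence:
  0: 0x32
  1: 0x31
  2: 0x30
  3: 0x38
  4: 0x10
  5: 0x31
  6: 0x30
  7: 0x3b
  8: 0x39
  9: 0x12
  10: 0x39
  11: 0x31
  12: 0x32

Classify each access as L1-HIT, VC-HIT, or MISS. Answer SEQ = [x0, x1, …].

#0 0x32→b12/s0 MISS; vc=[]
#1 0x31→b12/s0 L1-HIT; vc=[]
#2 0x30→b12/s0 L1-HIT; vc=[]
#3 0x38→b14/s0 MISS; vc=[12]
#4 0x10→b4/s0 MISS; vc=[12,14]
#5 0x31→b12/s0 VC-HIT; vc=[4,14]
#6 0x30→b12/s0 L1-HIT; vc=[4,14]
#7 0x3b→b14/s0 VC-HIT; vc=[4,12]
#8 0x39→b14/s0 L1-HIT; vc=[4,12]
#9 0x12→b4/s0 VC-HIT; vc=[14,12]
#10 0x39→b14/s0 VC-HIT; vc=[4,12]
#11 0x31→b12/s0 VC-HIT; vc=[4,14]
#12 0x32→b12/s0 L1-HIT; vc=[4,14]

SEQ = [MISS, L1-HIT, L1-HIT, MISS, MISS, VC-HIT, L1-HIT, VC-HIT, L1-HIT, VC-HIT, VC-HIT, VC-HIT, L1-HIT]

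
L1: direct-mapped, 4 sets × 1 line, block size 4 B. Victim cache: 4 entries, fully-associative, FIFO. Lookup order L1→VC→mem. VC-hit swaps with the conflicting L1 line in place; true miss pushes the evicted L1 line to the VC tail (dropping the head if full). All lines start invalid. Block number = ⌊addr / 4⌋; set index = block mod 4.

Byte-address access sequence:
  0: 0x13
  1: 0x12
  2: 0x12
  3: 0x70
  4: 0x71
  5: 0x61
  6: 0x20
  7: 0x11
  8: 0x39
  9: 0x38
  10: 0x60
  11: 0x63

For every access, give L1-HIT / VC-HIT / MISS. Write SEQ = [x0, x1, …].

#0 0x13→b4/s0 MISS; vc=[]
#1 0x12→b4/s0 L1-HIT; vc=[]
#2 0x12→b4/s0 L1-HIT; vc=[]
#3 0x70→b28/s0 MISS; vc=[4]
#4 0x71→b28/s0 L1-HIT; vc=[4]
#5 0x61→b24/s0 MISS; vc=[4,28]
#6 0x20→b8/s0 MISS; vc=[4,28,24]
#7 0x11→b4/s0 VC-HIT; vc=[8,28,24]
#8 0x39→b14/s2 MISS; vc=[8,28,24]
#9 0x38→b14/s2 L1-HIT; vc=[8,28,24]
#10 0x60→b24/s0 VC-HIT; vc=[8,28,4]
#11 0x63→b24/s0 L1-HIT; vc=[8,28,4]

SEQ = [MISS, L1-HIT, L1-HIT, MISS, L1-HIT, MISS, MISS, VC-HIT, MISS, L1-HIT, VC-HIT, L1-HIT]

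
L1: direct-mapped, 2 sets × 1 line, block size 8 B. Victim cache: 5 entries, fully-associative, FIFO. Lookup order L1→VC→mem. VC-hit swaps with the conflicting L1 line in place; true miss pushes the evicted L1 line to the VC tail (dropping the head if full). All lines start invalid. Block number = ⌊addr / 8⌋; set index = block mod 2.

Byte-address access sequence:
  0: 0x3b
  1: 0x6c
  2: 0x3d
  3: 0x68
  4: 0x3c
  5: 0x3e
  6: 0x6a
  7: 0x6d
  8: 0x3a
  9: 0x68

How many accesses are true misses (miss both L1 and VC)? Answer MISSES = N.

  [0] addr=0x3b blk=7 s=1: MISS | VC []
  [1] addr=0x6c blk=13 s=1: MISS | VC [7]
  [2] addr=0x3d blk=7 s=1: VC-HIT | VC [13]
  [3] addr=0x68 blk=13 s=1: VC-HIT | VC [7]
  [4] addr=0x3c blk=7 s=1: VC-HIT | VC [13]
  [5] addr=0x3e blk=7 s=1: L1-HIT | VC [13]
  [6] addr=0x6a blk=13 s=1: VC-HIT | VC [7]
  [7] addr=0x6d blk=13 s=1: L1-HIT | VC [7]
  [8] addr=0x3a blk=7 s=1: VC-HIT | VC [13]
  [9] addr=0x68 blk=13 s=1: VC-HIT | VC [7]

MISSES = 2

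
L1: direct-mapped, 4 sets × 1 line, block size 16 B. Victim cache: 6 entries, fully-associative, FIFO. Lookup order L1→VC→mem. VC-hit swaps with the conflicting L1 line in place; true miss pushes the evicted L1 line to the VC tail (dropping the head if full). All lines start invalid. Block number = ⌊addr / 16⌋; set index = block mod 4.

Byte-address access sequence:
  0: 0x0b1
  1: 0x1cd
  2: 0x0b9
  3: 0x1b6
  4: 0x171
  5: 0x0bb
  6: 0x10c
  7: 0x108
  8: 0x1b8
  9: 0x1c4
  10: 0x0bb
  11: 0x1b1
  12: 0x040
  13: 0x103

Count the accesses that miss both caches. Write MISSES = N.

MISSES = 6

  [0] addr=0xb1 blk=11 s=3: MISS | VC []
  [1] addr=0x1cd blk=28 s=0: MISS | VC []
  [2] addr=0xb9 blk=11 s=3: L1-HIT | VC []
  [3] addr=0x1b6 blk=27 s=3: MISS | VC [11]
  [4] addr=0x171 blk=23 s=3: MISS | VC [11, 27]
  [5] addr=0xbb blk=11 s=3: VC-HIT | VC [23, 27]
  [6] addr=0x10c blk=16 s=0: MISS | VC [23, 27, 28]
  [7] addr=0x108 blk=16 s=0: L1-HIT | VC [23, 27, 28]
  [8] addr=0x1b8 blk=27 s=3: VC-HIT | VC [23, 11, 28]
  [9] addr=0x1c4 blk=28 s=0: VC-HIT | VC [23, 11, 16]
  [10] addr=0xbb blk=11 s=3: VC-HIT | VC [23, 27, 16]
  [11] addr=0x1b1 blk=27 s=3: VC-HIT | VC [23, 11, 16]
  [12] addr=0x40 blk=4 s=0: MISS | VC [23, 11, 16, 28]
  [13] addr=0x103 blk=16 s=0: VC-HIT | VC [23, 11, 4, 28]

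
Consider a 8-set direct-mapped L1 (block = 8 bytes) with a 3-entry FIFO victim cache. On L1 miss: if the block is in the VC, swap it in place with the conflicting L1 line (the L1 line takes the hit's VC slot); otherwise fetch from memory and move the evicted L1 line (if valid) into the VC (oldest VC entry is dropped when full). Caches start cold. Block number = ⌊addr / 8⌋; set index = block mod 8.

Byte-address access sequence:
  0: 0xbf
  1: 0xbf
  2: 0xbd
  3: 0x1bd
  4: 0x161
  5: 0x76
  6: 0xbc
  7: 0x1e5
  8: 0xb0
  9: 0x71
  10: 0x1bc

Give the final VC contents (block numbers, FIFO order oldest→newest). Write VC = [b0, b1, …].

VC = [23, 44, 22]

  [0] addr=0xbf blk=23 s=7: MISS | VC []
  [1] addr=0xbf blk=23 s=7: L1-HIT | VC []
  [2] addr=0xbd blk=23 s=7: L1-HIT | VC []
  [3] addr=0x1bd blk=55 s=7: MISS | VC [23]
  [4] addr=0x161 blk=44 s=4: MISS | VC [23]
  [5] addr=0x76 blk=14 s=6: MISS | VC [23]
  [6] addr=0xbc blk=23 s=7: VC-HIT | VC [55]
  [7] addr=0x1e5 blk=60 s=4: MISS | VC [55, 44]
  [8] addr=0xb0 blk=22 s=6: MISS | VC [55, 44, 14]
  [9] addr=0x71 blk=14 s=6: VC-HIT | VC [55, 44, 22]
  [10] addr=0x1bc blk=55 s=7: VC-HIT | VC [23, 44, 22]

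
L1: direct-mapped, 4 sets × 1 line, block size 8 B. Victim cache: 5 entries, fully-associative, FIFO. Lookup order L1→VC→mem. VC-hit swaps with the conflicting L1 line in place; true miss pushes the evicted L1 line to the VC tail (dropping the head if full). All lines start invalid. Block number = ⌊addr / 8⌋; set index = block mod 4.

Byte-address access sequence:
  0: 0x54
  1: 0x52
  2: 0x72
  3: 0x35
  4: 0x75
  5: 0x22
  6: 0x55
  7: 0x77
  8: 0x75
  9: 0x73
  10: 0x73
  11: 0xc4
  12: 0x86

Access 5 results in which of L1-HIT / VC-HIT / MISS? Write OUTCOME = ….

OUTCOME = MISS

#0 0x54→b10/s2 MISS; vc=[]
#1 0x52→b10/s2 L1-HIT; vc=[]
#2 0x72→b14/s2 MISS; vc=[10]
#3 0x35→b6/s2 MISS; vc=[10,14]
#4 0x75→b14/s2 VC-HIT; vc=[10,6]
#5 0x22→b4/s0 MISS; vc=[10,6]
#6 0x55→b10/s2 VC-HIT; vc=[14,6]
#7 0x77→b14/s2 VC-HIT; vc=[10,6]
#8 0x75→b14/s2 L1-HIT; vc=[10,6]
#9 0x73→b14/s2 L1-HIT; vc=[10,6]
#10 0x73→b14/s2 L1-HIT; vc=[10,6]
#11 0xc4→b24/s0 MISS; vc=[10,6,4]
#12 0x86→b16/s0 MISS; vc=[10,6,4,24]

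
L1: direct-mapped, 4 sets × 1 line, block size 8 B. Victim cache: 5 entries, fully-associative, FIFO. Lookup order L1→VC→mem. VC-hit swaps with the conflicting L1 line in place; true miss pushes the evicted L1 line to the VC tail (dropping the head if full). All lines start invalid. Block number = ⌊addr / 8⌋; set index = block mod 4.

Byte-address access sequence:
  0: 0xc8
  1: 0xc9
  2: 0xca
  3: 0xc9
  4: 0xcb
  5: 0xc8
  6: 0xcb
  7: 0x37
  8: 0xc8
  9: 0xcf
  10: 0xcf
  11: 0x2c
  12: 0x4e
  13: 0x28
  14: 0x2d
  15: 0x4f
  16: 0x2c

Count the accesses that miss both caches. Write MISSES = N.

  [0] addr=0xc8 blk=25 s=1: MISS | VC []
  [1] addr=0xc9 blk=25 s=1: L1-HIT | VC []
  [2] addr=0xca blk=25 s=1: L1-HIT | VC []
  [3] addr=0xc9 blk=25 s=1: L1-HIT | VC []
  [4] addr=0xcb blk=25 s=1: L1-HIT | VC []
  [5] addr=0xc8 blk=25 s=1: L1-HIT | VC []
  [6] addr=0xcb blk=25 s=1: L1-HIT | VC []
  [7] addr=0x37 blk=6 s=2: MISS | VC []
  [8] addr=0xc8 blk=25 s=1: L1-HIT | VC []
  [9] addr=0xcf blk=25 s=1: L1-HIT | VC []
  [10] addr=0xcf blk=25 s=1: L1-HIT | VC []
  [11] addr=0x2c blk=5 s=1: MISS | VC [25]
  [12] addr=0x4e blk=9 s=1: MISS | VC [25, 5]
  [13] addr=0x28 blk=5 s=1: VC-HIT | VC [25, 9]
  [14] addr=0x2d blk=5 s=1: L1-HIT | VC [25, 9]
  [15] addr=0x4f blk=9 s=1: VC-HIT | VC [25, 5]
  [16] addr=0x2c blk=5 s=1: VC-HIT | VC [25, 9]

MISSES = 4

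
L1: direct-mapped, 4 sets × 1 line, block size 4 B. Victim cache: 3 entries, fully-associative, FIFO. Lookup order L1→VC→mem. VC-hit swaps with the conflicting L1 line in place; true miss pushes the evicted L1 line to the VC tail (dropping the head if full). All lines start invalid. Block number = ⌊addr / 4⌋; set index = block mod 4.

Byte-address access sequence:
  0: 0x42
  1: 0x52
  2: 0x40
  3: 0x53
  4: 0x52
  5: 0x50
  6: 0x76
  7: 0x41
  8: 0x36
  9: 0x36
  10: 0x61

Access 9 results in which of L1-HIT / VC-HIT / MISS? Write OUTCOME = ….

#0 0x42→b16/s0 MISS; vc=[]
#1 0x52→b20/s0 MISS; vc=[16]
#2 0x40→b16/s0 VC-HIT; vc=[20]
#3 0x53→b20/s0 VC-HIT; vc=[16]
#4 0x52→b20/s0 L1-HIT; vc=[16]
#5 0x50→b20/s0 L1-HIT; vc=[16]
#6 0x76→b29/s1 MISS; vc=[16]
#7 0x41→b16/s0 VC-HIT; vc=[20]
#8 0x36→b13/s1 MISS; vc=[20,29]
#9 0x36→b13/s1 L1-HIT; vc=[20,29]
#10 0x61→b24/s0 MISS; vc=[20,29,16]

OUTCOME = L1-HIT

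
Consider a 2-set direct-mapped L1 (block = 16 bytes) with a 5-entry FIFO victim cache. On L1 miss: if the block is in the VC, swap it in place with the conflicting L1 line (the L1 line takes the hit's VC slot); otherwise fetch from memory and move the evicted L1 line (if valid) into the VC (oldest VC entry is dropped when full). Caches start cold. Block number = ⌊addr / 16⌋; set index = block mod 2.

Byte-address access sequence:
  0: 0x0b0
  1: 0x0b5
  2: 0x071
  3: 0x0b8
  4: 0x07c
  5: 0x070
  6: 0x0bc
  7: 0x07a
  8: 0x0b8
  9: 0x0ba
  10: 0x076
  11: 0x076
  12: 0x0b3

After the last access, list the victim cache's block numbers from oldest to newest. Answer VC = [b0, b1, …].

#0 0xb0→b11/s1 MISS; vc=[]
#1 0xb5→b11/s1 L1-HIT; vc=[]
#2 0x71→b7/s1 MISS; vc=[11]
#3 0xb8→b11/s1 VC-HIT; vc=[7]
#4 0x7c→b7/s1 VC-HIT; vc=[11]
#5 0x70→b7/s1 L1-HIT; vc=[11]
#6 0xbc→b11/s1 VC-HIT; vc=[7]
#7 0x7a→b7/s1 VC-HIT; vc=[11]
#8 0xb8→b11/s1 VC-HIT; vc=[7]
#9 0xba→b11/s1 L1-HIT; vc=[7]
#10 0x76→b7/s1 VC-HIT; vc=[11]
#11 0x76→b7/s1 L1-HIT; vc=[11]
#12 0xb3→b11/s1 VC-HIT; vc=[7]

VC = [7]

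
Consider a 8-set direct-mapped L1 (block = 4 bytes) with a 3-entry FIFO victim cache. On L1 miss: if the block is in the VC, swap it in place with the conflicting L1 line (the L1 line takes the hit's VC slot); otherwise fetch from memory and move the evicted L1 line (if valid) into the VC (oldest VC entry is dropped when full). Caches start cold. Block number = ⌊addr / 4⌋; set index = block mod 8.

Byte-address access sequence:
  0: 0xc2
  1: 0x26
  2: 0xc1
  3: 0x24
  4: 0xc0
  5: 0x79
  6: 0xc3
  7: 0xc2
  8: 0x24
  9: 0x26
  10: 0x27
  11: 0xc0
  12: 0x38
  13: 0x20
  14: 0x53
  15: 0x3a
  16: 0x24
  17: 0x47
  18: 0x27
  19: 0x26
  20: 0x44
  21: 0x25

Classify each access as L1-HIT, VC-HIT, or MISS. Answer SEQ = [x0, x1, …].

  [0] addr=0xc2 blk=48 s=0: MISS | VC []
  [1] addr=0x26 blk=9 s=1: MISS | VC []
  [2] addr=0xc1 blk=48 s=0: L1-HIT | VC []
  [3] addr=0x24 blk=9 s=1: L1-HIT | VC []
  [4] addr=0xc0 blk=48 s=0: L1-HIT | VC []
  [5] addr=0x79 blk=30 s=6: MISS | VC []
  [6] addr=0xc3 blk=48 s=0: L1-HIT | VC []
  [7] addr=0xc2 blk=48 s=0: L1-HIT | VC []
  [8] addr=0x24 blk=9 s=1: L1-HIT | VC []
  [9] addr=0x26 blk=9 s=1: L1-HIT | VC []
  [10] addr=0x27 blk=9 s=1: L1-HIT | VC []
  [11] addr=0xc0 blk=48 s=0: L1-HIT | VC []
  [12] addr=0x38 blk=14 s=6: MISS | VC [30]
  [13] addr=0x20 blk=8 s=0: MISS | VC [30, 48]
  [14] addr=0x53 blk=20 s=4: MISS | VC [30, 48]
  [15] addr=0x3a blk=14 s=6: L1-HIT | VC [30, 48]
  [16] addr=0x24 blk=9 s=1: L1-HIT | VC [30, 48]
  [17] addr=0x47 blk=17 s=1: MISS | VC [30, 48, 9]
  [18] addr=0x27 blk=9 s=1: VC-HIT | VC [30, 48, 17]
  [19] addr=0x26 blk=9 s=1: L1-HIT | VC [30, 48, 17]
  [20] addr=0x44 blk=17 s=1: VC-HIT | VC [30, 48, 9]
  [21] addr=0x25 blk=9 s=1: VC-HIT | VC [30, 48, 17]

SEQ = [MISS, MISS, L1-HIT, L1-HIT, L1-HIT, MISS, L1-HIT, L1-HIT, L1-HIT, L1-HIT, L1-HIT, L1-HIT, MISS, MISS, MISS, L1-HIT, L1-HIT, MISS, VC-HIT, L1-HIT, VC-HIT, VC-HIT]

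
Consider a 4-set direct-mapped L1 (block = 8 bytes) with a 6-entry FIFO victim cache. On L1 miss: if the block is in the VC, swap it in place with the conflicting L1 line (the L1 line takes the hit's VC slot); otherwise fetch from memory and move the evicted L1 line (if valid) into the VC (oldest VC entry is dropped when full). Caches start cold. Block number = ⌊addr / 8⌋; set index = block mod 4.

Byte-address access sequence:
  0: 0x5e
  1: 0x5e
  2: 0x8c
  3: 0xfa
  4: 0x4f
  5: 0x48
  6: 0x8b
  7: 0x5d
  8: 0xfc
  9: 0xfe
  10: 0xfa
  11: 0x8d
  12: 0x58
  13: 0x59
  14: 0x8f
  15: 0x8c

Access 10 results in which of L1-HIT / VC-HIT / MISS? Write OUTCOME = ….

OUTCOME = L1-HIT

#0 0x5e→b11/s3 MISS; vc=[]
#1 0x5e→b11/s3 L1-HIT; vc=[]
#2 0x8c→b17/s1 MISS; vc=[]
#3 0xfa→b31/s3 MISS; vc=[11]
#4 0x4f→b9/s1 MISS; vc=[11,17]
#5 0x48→b9/s1 L1-HIT; vc=[11,17]
#6 0x8b→b17/s1 VC-HIT; vc=[11,9]
#7 0x5d→b11/s3 VC-HIT; vc=[31,9]
#8 0xfc→b31/s3 VC-HIT; vc=[11,9]
#9 0xfe→b31/s3 L1-HIT; vc=[11,9]
#10 0xfa→b31/s3 L1-HIT; vc=[11,9]
#11 0x8d→b17/s1 L1-HIT; vc=[11,9]
#12 0x58→b11/s3 VC-HIT; vc=[31,9]
#13 0x59→b11/s3 L1-HIT; vc=[31,9]
#14 0x8f→b17/s1 L1-HIT; vc=[31,9]
#15 0x8c→b17/s1 L1-HIT; vc=[31,9]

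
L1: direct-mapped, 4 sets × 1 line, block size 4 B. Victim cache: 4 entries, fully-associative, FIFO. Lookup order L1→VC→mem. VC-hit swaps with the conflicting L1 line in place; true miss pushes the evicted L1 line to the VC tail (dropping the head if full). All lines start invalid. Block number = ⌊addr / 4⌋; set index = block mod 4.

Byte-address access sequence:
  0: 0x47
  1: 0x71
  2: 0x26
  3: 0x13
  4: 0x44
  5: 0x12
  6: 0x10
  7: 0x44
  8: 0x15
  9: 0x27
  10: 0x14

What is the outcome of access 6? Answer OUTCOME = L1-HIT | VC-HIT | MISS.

  [0] addr=0x47 blk=17 s=1: MISS | VC []
  [1] addr=0x71 blk=28 s=0: MISS | VC []
  [2] addr=0x26 blk=9 s=1: MISS | VC [17]
  [3] addr=0x13 blk=4 s=0: MISS | VC [17, 28]
  [4] addr=0x44 blk=17 s=1: VC-HIT | VC [9, 28]
  [5] addr=0x12 blk=4 s=0: L1-HIT | VC [9, 28]
  [6] addr=0x10 blk=4 s=0: L1-HIT | VC [9, 28]
  [7] addr=0x44 blk=17 s=1: L1-HIT | VC [9, 28]
  [8] addr=0x15 blk=5 s=1: MISS | VC [9, 28, 17]
  [9] addr=0x27 blk=9 s=1: VC-HIT | VC [5, 28, 17]
  [10] addr=0x14 blk=5 s=1: VC-HIT | VC [9, 28, 17]

OUTCOME = L1-HIT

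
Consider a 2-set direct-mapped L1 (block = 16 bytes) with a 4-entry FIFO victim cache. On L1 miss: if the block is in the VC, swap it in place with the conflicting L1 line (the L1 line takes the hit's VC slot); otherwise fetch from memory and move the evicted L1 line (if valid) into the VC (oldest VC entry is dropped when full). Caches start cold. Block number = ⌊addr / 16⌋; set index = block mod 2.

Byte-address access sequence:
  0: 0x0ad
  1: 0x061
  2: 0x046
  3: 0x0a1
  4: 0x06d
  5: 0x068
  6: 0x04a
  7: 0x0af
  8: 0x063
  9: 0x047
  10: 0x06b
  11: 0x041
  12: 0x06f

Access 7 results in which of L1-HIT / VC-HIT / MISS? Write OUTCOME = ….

OUTCOME = VC-HIT

  [0] addr=0xad blk=10 s=0: MISS | VC []
  [1] addr=0x61 blk=6 s=0: MISS | VC [10]
  [2] addr=0x46 blk=4 s=0: MISS | VC [10, 6]
  [3] addr=0xa1 blk=10 s=0: VC-HIT | VC [4, 6]
  [4] addr=0x6d blk=6 s=0: VC-HIT | VC [4, 10]
  [5] addr=0x68 blk=6 s=0: L1-HIT | VC [4, 10]
  [6] addr=0x4a blk=4 s=0: VC-HIT | VC [6, 10]
  [7] addr=0xaf blk=10 s=0: VC-HIT | VC [6, 4]
  [8] addr=0x63 blk=6 s=0: VC-HIT | VC [10, 4]
  [9] addr=0x47 blk=4 s=0: VC-HIT | VC [10, 6]
  [10] addr=0x6b blk=6 s=0: VC-HIT | VC [10, 4]
  [11] addr=0x41 blk=4 s=0: VC-HIT | VC [10, 6]
  [12] addr=0x6f blk=6 s=0: VC-HIT | VC [10, 4]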